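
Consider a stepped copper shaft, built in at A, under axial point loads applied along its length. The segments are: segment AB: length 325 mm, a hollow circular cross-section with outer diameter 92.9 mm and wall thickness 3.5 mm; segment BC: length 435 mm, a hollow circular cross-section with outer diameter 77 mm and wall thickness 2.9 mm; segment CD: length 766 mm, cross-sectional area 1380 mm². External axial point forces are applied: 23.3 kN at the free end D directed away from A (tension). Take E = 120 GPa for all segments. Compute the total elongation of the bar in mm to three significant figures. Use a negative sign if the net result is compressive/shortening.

0.297 mm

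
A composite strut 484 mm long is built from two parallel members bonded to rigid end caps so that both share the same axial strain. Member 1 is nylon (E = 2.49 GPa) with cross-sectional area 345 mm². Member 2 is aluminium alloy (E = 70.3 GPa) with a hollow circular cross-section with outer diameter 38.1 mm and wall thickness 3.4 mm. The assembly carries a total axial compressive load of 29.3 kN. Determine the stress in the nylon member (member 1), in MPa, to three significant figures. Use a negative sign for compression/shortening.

A_2 = 370.6 mm².
Equal strain + equilibrium ⇒ each member carries load in proportion to AE: A₁E₁ = 859000 N, A₂E₂ = 26060000 N, ΣAE = 26920000 N.
σ₁ = P·E₁/ΣAE = -29300·2490/26920000 = -2.711 MPa.

-2.71 MPa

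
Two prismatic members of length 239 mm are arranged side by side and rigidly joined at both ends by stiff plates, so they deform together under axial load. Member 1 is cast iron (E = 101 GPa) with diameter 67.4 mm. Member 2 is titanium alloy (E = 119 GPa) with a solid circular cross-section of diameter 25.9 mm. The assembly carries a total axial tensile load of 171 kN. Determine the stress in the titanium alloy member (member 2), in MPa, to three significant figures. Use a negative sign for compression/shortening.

A_1 = 3568 mm².
A_2 = 526.9 mm².
Equal strain + equilibrium ⇒ each member carries load in proportion to AE: A₁E₁ = 360400000 N, A₂E₂ = 62700000 N, ΣAE = 423100000 N.
σ₂ = P·E₂/ΣAE = 171000·119000/423100000 = 48.1 MPa.

48.1 MPa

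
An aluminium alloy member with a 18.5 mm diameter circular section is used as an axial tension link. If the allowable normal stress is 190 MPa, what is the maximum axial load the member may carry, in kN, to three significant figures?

A = 268.8 mm².
P_max = σ_allow · A = 190 · 268.8 = 51070 N = 51.07 kN.

51.1 kN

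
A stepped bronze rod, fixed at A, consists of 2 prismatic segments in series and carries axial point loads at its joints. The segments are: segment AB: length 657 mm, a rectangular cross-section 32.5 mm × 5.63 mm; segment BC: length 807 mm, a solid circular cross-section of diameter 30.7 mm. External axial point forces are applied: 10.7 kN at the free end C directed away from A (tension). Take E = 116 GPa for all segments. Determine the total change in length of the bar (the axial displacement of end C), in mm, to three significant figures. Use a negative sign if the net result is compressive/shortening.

Internal axial forces (sectioning from the free end, tension +): N_BC = 10.7 kN, N_AB = 10.7 kN.
A_AB = 183 mm².
A_BC = 740.2 mm².
δ_AB = 10700·657/(183·116000) = 0.3312 mm
δ_BC = 10700·807/(740.2·116000) = 0.1006 mm
δ = Σδ_i = 0.4318 mm.

0.432 mm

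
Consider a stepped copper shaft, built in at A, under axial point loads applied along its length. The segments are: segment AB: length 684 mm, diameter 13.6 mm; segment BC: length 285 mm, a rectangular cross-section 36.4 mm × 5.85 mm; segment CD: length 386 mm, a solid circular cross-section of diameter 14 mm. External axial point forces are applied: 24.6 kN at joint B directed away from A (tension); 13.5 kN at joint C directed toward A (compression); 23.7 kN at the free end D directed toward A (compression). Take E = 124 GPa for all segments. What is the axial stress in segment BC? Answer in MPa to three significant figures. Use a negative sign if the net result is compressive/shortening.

-175 MPa

Internal axial forces (sectioning from the free end, tension +): N_CD = -23.7 kN, N_BC = -37.2 kN, N_AB = -12.6 kN.
A_BC = 212.9 mm².
σ_BC = N_BC/A_BC = -37200/212.9 = -174.7 MPa.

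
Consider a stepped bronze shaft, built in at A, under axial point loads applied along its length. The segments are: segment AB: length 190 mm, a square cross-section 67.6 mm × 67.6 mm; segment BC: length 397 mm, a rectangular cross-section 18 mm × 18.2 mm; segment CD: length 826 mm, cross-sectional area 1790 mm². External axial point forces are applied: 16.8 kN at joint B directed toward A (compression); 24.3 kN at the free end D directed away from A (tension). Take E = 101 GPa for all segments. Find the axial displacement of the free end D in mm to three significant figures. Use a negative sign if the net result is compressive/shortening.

Internal axial forces (sectioning from the free end, tension +): N_CD = 24.3 kN, N_BC = 24.3 kN, N_AB = 7.5 kN.
A_AB = 4570 mm².
A_BC = 327.6 mm².
δ_AB = 7500·190/(4570·101000) = 0.003087 mm
δ_BC = 24300·397/(327.6·101000) = 0.2916 mm
δ_CD = 24300·826/(1790·101000) = 0.111 mm
δ = Σδ_i = 0.4057 mm.

0.406 mm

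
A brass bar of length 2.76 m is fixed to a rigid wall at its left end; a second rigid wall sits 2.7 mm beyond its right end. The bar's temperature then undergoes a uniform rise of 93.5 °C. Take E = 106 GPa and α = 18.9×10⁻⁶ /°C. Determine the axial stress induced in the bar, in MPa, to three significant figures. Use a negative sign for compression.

Free thermal expansion αLΔT = 18.9e-6 · 2760 · 93.5 = 4.877 mm.
The walls engage after the gap closes; constrained expansion = 4.877 − 2.7 = 2.177 mm.
The walls impose strain ε = −(2.177)/2760 = -7.8889e-04; σ = Eε = 106000 · -7.8889e-04 = -83.62 MPa.

-83.6 MPa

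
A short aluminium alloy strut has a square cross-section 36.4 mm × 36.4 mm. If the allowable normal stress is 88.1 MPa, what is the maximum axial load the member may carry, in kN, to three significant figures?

117 kN

A = 1325 mm².
P_max = σ_allow · A = 88.1 · 1325 = 116700 N = 116.7 kN.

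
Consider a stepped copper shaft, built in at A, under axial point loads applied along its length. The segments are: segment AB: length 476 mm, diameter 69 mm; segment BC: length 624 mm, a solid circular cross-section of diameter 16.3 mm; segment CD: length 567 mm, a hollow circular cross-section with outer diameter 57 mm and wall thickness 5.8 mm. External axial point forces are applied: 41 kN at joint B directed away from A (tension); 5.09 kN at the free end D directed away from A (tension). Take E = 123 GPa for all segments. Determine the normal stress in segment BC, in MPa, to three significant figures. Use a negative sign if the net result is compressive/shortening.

Internal axial forces (sectioning from the free end, tension +): N_CD = 5.09 kN, N_BC = 5.09 kN, N_AB = 46.09 kN.
A_BC = 208.7 mm².
σ_BC = N_BC/A_BC = 5090/208.7 = 24.39 MPa.

24.4 MPa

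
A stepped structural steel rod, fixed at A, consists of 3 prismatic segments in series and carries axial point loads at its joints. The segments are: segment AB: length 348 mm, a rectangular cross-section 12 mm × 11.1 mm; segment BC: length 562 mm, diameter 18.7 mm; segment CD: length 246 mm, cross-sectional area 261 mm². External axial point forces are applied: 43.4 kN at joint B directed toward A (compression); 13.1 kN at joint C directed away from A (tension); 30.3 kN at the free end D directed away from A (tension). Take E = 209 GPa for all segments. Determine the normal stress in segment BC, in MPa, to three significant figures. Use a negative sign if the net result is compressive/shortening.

Internal axial forces (sectioning from the free end, tension +): N_CD = 30.3 kN, N_BC = 43.4 kN, N_AB = 0 kN.
A_BC = 274.6 mm².
σ_BC = N_BC/A_BC = 43400/274.6 = 158 MPa.

158 MPa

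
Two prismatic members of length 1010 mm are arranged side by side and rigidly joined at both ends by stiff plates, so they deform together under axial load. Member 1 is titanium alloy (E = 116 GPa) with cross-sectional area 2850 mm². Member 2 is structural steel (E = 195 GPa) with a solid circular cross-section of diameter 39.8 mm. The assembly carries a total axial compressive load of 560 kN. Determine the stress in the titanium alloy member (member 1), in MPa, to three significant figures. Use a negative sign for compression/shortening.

-113 MPa

A_2 = 1244 mm².
Equal strain + equilibrium ⇒ each member carries load in proportion to AE: A₁E₁ = 330600000 N, A₂E₂ = 242600000 N, ΣAE = 573200000 N.
σ₁ = P·E₁/ΣAE = -560000·116000/573200000 = -113.3 MPa.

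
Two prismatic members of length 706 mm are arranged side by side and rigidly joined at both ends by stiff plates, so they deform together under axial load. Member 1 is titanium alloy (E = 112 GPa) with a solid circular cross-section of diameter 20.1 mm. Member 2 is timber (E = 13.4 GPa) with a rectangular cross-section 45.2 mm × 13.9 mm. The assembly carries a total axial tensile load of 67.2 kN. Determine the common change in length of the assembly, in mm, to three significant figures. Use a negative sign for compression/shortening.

A_1 = 317.3 mm².
A_2 = 628.3 mm².
Equal strain + equilibrium ⇒ each member carries load in proportion to AE: A₁E₁ = 35540000 N, A₂E₂ = 8419000 N, ΣAE = 43960000 N.
δ = PL/ΣAE = 67200·706/43960000 = 1.079 mm.

1.08 mm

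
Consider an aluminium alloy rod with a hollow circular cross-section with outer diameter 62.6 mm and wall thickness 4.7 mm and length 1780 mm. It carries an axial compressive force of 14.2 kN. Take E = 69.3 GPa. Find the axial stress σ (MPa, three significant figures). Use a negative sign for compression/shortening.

-16.6 MPa

A = 854.9 mm².
σ = N/A = -14200/854.9 = -16.61 MPa.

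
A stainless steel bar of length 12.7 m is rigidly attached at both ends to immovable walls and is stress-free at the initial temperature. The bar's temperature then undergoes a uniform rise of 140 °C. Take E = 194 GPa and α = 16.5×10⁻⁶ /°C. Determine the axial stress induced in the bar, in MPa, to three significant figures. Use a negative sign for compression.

-448 MPa

Free thermal expansion αLΔT = 16.5e-6 · 12700 · 140 = 29.34 mm.
The walls impose strain ε = −(29.34)/12700 = -2.3100e-03; σ = Eε = 194000 · -2.3100e-03 = -448.1 MPa.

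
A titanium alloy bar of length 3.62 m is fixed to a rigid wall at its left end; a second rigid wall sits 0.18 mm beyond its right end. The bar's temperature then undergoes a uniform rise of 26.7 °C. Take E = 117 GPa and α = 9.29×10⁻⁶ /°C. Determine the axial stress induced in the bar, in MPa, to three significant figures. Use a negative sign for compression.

-23.2 MPa

Free thermal expansion αLΔT = 9.29e-6 · 3620 · 26.7 = 0.8979 mm.
The walls engage after the gap closes; constrained expansion = 0.8979 − 0.18 = 0.7179 mm.
The walls impose strain ε = −(0.7179)/3620 = -1.9832e-04; σ = Eε = 117000 · -1.9832e-04 = -23.2 MPa.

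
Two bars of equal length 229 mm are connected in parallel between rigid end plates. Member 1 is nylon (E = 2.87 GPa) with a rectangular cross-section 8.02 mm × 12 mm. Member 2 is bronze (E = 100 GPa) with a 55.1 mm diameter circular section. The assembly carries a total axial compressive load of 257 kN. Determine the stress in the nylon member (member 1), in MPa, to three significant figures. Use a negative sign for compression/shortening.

A_1 = 96.24 mm².
A_2 = 2384 mm².
Equal strain + equilibrium ⇒ each member carries load in proportion to AE: A₁E₁ = 276200 N, A₂E₂ = 238400000 N, ΣAE = 238700000 N.
σ₁ = P·E₁/ΣAE = -257000·2870/238700000 = -3.09 MPa.

-3.09 MPa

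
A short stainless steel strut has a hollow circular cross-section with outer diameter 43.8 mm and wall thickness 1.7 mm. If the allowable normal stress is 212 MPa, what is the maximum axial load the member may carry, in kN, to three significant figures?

A = 224.8 mm².
P_max = σ_allow · A = 212 · 224.8 = 47670 N = 47.67 kN.

47.7 kN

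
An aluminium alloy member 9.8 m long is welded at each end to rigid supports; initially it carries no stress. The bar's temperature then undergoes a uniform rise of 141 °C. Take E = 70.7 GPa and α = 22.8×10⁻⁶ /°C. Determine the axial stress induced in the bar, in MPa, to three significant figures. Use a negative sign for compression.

-227 MPa

Free thermal expansion αLΔT = 22.8e-6 · 9800 · 141 = 31.51 mm.
The walls impose strain ε = −(31.51)/9800 = -3.2148e-03; σ = Eε = 70700 · -3.2148e-03 = -227.3 MPa.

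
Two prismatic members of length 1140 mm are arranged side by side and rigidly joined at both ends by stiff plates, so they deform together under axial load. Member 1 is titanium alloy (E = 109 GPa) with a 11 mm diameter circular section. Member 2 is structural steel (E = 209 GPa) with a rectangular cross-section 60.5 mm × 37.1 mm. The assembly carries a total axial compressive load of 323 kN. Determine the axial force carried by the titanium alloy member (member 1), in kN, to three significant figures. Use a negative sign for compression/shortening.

A_1 = 95.03 mm².
A_2 = 2245 mm².
Equal strain + equilibrium ⇒ each member carries load in proportion to AE: A₁E₁ = 10360000 N, A₂E₂ = 469100000 N, ΣAE = 479500000 N.
F₁ = P·A₁E₁/ΣAE = -323000·10360000/479500000 = -6978 N.

-6.98 kN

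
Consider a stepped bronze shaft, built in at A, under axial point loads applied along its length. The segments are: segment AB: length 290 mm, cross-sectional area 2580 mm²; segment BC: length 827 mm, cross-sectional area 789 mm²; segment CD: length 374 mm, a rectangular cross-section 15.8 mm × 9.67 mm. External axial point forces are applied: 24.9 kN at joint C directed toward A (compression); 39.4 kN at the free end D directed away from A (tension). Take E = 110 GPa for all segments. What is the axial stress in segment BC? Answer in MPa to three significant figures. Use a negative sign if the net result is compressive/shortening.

18.4 MPa

Internal axial forces (sectioning from the free end, tension +): N_CD = 39.4 kN, N_BC = 14.5 kN, N_AB = 14.5 kN.
σ_BC = N_BC/A_BC = 14500/789 = 18.38 MPa.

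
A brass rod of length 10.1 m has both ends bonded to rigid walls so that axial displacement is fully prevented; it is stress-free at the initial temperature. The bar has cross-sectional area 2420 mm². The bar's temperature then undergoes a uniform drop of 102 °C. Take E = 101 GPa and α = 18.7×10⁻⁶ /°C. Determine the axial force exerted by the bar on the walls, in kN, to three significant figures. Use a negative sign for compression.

466 kN

Free thermal expansion αLΔT = 18.7e-6 · 10100 · -102 = -19.26 mm.
The walls impose strain ε = −(-19.26)/10100 = 1.9074e-03; σ = Eε = 101000 · 1.9074e-03 = 192.6 MPa.
Wall reaction R = σ·A = 192.6·2420 = 466200 N = 466.2 kN.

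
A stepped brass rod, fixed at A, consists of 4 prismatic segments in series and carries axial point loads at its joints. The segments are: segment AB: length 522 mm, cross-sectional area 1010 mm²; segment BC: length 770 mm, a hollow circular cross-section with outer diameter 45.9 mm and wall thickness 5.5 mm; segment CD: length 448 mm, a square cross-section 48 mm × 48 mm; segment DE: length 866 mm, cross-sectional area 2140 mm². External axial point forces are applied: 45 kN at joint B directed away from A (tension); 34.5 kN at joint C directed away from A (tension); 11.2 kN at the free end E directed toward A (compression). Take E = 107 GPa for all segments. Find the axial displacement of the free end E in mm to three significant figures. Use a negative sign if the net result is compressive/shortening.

Internal axial forces (sectioning from the free end, tension +): N_DE = -11.2 kN, N_CD = -11.2 kN, N_BC = 23.3 kN, N_AB = 68.3 kN.
A_BC = 698.1 mm².
A_CD = 2304 mm².
δ_AB = 68300·522/(1010·107000) = 0.3299 mm
δ_BC = 23300·770/(698.1·107000) = 0.2402 mm
δ_CD = -11200·448/(2304·107000) = -0.02035 mm
δ_DE = -11200·866/(2140·107000) = -0.04236 mm
δ = Σδ_i = 0.5074 mm.

0.507 mm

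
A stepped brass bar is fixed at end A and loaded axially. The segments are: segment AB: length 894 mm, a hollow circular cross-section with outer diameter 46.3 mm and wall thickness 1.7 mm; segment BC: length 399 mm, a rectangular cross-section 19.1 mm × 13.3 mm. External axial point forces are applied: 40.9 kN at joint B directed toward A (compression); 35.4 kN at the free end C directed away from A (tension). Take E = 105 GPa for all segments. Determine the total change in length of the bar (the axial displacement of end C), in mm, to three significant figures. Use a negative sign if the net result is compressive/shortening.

0.333 mm

Internal axial forces (sectioning from the free end, tension +): N_BC = 35.4 kN, N_AB = -5.5 kN.
A_AB = 238.2 mm².
A_BC = 254 mm².
δ_AB = -5500·894/(238.2·105000) = -0.1966 mm
δ_BC = 35400·399/(254·105000) = 0.5295 mm
δ = Σδ_i = 0.3329 mm.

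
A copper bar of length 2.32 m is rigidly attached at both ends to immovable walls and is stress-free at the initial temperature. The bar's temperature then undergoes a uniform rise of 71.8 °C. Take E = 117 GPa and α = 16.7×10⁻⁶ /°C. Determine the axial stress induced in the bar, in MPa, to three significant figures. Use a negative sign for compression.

-140 MPa

Free thermal expansion αLΔT = 16.7e-6 · 2320 · 71.8 = 2.782 mm.
The walls impose strain ε = −(2.782)/2320 = -1.1991e-03; σ = Eε = 117000 · -1.1991e-03 = -140.3 MPa.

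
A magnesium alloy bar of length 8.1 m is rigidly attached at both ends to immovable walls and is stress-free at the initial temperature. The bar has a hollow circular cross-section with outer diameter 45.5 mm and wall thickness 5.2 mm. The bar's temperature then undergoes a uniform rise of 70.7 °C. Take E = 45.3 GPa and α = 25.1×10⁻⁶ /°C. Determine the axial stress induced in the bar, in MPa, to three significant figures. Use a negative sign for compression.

-80.4 MPa

Free thermal expansion αLΔT = 25.1e-6 · 8100 · 70.7 = 14.37 mm.
The walls impose strain ε = −(14.37)/8100 = -1.7746e-03; σ = Eε = 45300 · -1.7746e-03 = -80.39 MPa.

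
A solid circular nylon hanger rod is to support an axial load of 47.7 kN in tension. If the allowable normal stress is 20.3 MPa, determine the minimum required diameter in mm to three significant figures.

54.7 mm

Required area A ≥ P/σ_allow = 47700/20.3 = 2350 mm².
For a solid circular section, d ≥ √(4A/π) = 54.7 mm.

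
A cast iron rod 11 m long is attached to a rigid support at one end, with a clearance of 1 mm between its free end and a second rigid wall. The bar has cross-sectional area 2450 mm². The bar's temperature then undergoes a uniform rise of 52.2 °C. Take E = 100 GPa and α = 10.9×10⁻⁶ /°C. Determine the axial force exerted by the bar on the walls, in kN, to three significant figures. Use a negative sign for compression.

Free thermal expansion αLΔT = 10.9e-6 · 11000 · 52.2 = 6.259 mm.
The walls engage after the gap closes; constrained expansion = 6.259 − 1 = 5.259 mm.
The walls impose strain ε = −(5.259)/11000 = -4.7807e-04; σ = Eε = 100000 · -4.7807e-04 = -47.81 MPa.
Wall reaction R = σ·A = -47.81·2450 = -117100 N = -117.1 kN.

-117 kN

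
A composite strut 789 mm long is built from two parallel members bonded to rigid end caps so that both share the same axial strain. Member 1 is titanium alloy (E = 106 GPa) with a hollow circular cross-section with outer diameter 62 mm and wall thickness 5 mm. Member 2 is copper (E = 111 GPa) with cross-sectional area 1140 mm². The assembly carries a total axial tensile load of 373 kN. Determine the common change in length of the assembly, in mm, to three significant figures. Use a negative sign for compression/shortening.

1.33 mm

A_1 = 895.4 mm².
Equal strain + equilibrium ⇒ each member carries load in proportion to AE: A₁E₁ = 94910000 N, A₂E₂ = 126500000 N, ΣAE = 221400000 N.
δ = PL/ΣAE = 373000·789/221400000 = 1.329 mm.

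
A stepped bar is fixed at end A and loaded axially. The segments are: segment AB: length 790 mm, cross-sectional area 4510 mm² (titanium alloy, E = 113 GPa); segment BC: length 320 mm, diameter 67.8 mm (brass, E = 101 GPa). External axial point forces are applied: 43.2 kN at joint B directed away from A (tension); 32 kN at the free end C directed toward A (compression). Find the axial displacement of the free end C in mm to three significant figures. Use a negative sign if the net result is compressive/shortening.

-0.0107 mm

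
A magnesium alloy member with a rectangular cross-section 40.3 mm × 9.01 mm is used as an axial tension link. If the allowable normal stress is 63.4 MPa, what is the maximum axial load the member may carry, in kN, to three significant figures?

A = 363.1 mm².
P_max = σ_allow · A = 63.4 · 363.1 = 23020 N = 23.02 kN.

23.0 kN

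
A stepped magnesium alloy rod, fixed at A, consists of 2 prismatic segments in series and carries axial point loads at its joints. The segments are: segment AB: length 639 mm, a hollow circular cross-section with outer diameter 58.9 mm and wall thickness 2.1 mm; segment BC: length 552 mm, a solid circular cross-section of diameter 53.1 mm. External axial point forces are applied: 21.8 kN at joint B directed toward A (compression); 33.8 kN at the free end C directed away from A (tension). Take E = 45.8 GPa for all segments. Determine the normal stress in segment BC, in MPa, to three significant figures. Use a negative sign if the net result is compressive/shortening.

15.3 MPa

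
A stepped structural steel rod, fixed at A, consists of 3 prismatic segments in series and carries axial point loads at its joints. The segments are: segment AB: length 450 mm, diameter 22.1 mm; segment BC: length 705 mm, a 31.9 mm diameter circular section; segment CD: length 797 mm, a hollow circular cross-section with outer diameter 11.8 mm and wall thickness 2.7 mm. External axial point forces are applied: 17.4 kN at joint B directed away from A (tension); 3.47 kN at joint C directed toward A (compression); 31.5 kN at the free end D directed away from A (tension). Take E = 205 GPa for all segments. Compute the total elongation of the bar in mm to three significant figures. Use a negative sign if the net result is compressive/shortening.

Internal axial forces (sectioning from the free end, tension +): N_CD = 31.5 kN, N_BC = 28.03 kN, N_AB = 45.43 kN.
A_AB = 383.6 mm².
A_BC = 799.2 mm².
A_CD = 77.19 mm².
δ_AB = 45430·450/(383.6·205000) = 0.26 mm
δ_BC = 28030·705/(799.2·205000) = 0.1206 mm
δ_CD = 31500·797/(77.19·205000) = 1.587 mm
δ = Σδ_i = 1.967 mm.

1.97 mm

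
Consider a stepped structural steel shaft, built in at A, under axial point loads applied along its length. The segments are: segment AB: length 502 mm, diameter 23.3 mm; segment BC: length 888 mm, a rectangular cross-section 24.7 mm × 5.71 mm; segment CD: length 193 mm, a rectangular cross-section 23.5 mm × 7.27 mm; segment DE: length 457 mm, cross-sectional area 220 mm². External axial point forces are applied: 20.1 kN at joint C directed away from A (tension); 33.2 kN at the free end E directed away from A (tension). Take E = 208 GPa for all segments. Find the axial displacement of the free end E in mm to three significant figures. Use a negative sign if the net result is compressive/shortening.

2.43 mm

Internal axial forces (sectioning from the free end, tension +): N_DE = 33.2 kN, N_CD = 33.2 kN, N_BC = 53.3 kN, N_AB = 53.3 kN.
A_AB = 426.4 mm².
A_BC = 141 mm².
A_CD = 170.8 mm².
δ_AB = 53300·502/(426.4·208000) = 0.3017 mm
δ_BC = 53300·888/(141·208000) = 1.613 mm
δ_CD = 33200·193/(170.8·208000) = 0.1803 mm
δ_DE = 33200·457/(220·208000) = 0.3316 mm
δ = Σδ_i = 2.427 mm.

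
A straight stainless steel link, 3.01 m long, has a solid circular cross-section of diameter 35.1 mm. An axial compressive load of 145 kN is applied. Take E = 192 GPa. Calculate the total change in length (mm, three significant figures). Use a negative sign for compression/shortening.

A = 967.6 mm².
δ_mech = NL/(AE) = -145000·3010/(967.6·192000) = -2.349 mm.

-2.35 mm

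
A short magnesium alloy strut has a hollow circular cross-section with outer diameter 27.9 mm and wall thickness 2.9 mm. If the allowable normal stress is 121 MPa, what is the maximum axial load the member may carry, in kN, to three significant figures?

27.6 kN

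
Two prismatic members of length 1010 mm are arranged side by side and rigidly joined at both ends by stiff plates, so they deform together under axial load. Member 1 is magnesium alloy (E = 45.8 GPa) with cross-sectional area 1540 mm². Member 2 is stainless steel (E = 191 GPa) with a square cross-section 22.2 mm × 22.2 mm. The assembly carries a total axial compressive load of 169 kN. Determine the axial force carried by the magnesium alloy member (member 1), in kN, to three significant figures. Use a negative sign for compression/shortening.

-72.4 kN

A_2 = 492.8 mm².
Equal strain + equilibrium ⇒ each member carries load in proportion to AE: A₁E₁ = 70530000 N, A₂E₂ = 94130000 N, ΣAE = 164700000 N.
F₁ = P·A₁E₁/ΣAE = -169000·70530000/164700000 = -72390 N.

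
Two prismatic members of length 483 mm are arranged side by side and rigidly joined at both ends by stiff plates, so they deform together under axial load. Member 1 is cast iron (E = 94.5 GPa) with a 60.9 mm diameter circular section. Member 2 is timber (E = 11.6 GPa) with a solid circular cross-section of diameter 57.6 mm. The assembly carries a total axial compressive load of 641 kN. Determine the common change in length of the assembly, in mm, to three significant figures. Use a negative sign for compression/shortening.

-1.01 mm

A_1 = 2913 mm².
A_2 = 2606 mm².
Equal strain + equilibrium ⇒ each member carries load in proportion to AE: A₁E₁ = 275300000 N, A₂E₂ = 30230000 N, ΣAE = 305500000 N.
δ = PL/ΣAE = -641000·483/305500000 = -1.013 mm.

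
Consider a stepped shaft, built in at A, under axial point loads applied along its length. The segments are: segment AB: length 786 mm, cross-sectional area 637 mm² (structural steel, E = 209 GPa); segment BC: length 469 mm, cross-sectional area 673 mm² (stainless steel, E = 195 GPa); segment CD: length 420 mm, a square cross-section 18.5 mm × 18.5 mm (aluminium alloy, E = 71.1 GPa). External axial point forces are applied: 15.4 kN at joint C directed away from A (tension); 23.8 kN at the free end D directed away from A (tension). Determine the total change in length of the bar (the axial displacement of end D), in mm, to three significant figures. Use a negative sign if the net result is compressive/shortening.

Internal axial forces (sectioning from the free end, tension +): N_CD = 23.8 kN, N_BC = 39.2 kN, N_AB = 39.2 kN.
A_CD = 342.2 mm².
δ_AB = 39200·786/(637·209000) = 0.2314 mm
δ_BC = 39200·469/(673·195000) = 0.1401 mm
δ_CD = 23800·420/(342.2·71100) = 0.4108 mm
δ = Σδ_i = 0.7823 mm.

0.782 mm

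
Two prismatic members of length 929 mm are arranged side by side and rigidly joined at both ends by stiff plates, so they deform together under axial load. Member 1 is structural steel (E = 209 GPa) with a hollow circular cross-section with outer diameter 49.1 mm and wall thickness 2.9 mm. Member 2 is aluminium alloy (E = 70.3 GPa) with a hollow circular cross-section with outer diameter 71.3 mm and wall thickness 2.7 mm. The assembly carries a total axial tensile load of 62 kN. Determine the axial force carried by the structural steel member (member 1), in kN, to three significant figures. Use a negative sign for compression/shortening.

A_1 = 420.9 mm².
A_2 = 581.9 mm².
Equal strain + equilibrium ⇒ each member carries load in proportion to AE: A₁E₁ = 87970000 N, A₂E₂ = 40910000 N, ΣAE = 128900000 N.
F₁ = P·A₁E₁/ΣAE = 62000·87970000/128900000 = 42320 N.

42.3 kN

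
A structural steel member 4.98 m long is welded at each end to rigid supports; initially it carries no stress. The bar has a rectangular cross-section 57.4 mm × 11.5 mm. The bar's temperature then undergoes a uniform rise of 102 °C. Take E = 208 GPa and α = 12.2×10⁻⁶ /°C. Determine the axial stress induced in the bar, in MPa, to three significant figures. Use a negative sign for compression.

Free thermal expansion αLΔT = 12.2e-6 · 4980 · 102 = 6.197 mm.
The walls impose strain ε = −(6.197)/4980 = -1.2444e-03; σ = Eε = 208000 · -1.2444e-03 = -258.8 MPa.

-259 MPa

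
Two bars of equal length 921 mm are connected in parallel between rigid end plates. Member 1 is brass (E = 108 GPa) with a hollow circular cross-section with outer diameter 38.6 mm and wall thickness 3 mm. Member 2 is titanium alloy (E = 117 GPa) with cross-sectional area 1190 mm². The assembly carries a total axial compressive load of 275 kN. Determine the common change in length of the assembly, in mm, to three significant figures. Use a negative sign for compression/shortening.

-1.44 mm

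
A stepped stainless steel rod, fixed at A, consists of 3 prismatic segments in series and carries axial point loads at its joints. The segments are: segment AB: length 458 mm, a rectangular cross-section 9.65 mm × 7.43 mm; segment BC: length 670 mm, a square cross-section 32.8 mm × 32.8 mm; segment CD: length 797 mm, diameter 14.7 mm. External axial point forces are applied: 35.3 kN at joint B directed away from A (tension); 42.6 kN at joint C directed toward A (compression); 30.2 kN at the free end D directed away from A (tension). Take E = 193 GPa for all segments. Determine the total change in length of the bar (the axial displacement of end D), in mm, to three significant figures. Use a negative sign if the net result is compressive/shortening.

1.45 mm

Internal axial forces (sectioning from the free end, tension +): N_CD = 30.2 kN, N_BC = -12.4 kN, N_AB = 22.9 kN.
A_AB = 71.7 mm².
A_BC = 1076 mm².
A_CD = 169.7 mm².
δ_AB = 22900·458/(71.7·193000) = 0.7579 mm
δ_BC = -12400·670/(1076·193000) = -0.04001 mm
δ_CD = 30200·797/(169.7·193000) = 0.7348 mm
δ = Σδ_i = 1.453 mm.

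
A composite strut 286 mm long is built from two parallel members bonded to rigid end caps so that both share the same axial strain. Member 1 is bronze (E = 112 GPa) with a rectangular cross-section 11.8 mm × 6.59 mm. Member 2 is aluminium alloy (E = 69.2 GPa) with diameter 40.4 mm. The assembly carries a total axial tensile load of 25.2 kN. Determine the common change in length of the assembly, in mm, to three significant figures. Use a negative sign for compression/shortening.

0.0740 mm

A_1 = 77.76 mm².
A_2 = 1282 mm².
Equal strain + equilibrium ⇒ each member carries load in proportion to AE: A₁E₁ = 8709000 N, A₂E₂ = 88710000 N, ΣAE = 97420000 N.
δ = PL/ΣAE = 25200·286/97420000 = 0.07398 mm.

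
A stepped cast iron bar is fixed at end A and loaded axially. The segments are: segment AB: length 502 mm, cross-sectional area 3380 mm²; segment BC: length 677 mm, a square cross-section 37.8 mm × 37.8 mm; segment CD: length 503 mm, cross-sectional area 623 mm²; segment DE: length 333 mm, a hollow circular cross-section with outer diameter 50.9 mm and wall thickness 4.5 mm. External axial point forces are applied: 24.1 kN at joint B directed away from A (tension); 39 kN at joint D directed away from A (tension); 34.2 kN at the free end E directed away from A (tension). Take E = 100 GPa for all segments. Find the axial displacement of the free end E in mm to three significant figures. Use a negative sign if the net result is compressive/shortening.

1.26 mm

Internal axial forces (sectioning from the free end, tension +): N_DE = 34.2 kN, N_CD = 73.2 kN, N_BC = 73.2 kN, N_AB = 97.3 kN.
A_BC = 1429 mm².
A_DE = 656 mm².
δ_AB = 97300·502/(3380·100000) = 0.1445 mm
δ_BC = 73200·677/(1429·100000) = 0.3468 mm
δ_CD = 73200·503/(623·100000) = 0.591 mm
δ_DE = 34200·333/(656·100000) = 0.1736 mm
δ = Σδ_i = 1.256 mm.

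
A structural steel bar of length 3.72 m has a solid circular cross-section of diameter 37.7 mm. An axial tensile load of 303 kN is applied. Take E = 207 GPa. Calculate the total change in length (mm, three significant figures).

A = 1116 mm².
δ_mech = NL/(AE) = 303000·3720/(1116·207000) = 4.878 mm.

4.88 mm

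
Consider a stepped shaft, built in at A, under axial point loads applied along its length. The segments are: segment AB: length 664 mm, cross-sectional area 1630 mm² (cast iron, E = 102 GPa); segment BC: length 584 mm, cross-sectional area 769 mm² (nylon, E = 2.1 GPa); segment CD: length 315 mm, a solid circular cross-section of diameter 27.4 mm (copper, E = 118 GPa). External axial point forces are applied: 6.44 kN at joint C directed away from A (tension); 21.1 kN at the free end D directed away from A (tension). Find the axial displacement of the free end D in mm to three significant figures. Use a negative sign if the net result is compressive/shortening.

10.2 mm

Internal axial forces (sectioning from the free end, tension +): N_CD = 21.1 kN, N_BC = 27.54 kN, N_AB = 27.54 kN.
A_CD = 589.6 mm².
δ_AB = 27540·664/(1630·102000) = 0.11 mm
δ_BC = 27540·584/(769·2100) = 9.959 mm
δ_CD = 21100·315/(589.6·118000) = 0.09553 mm
δ = Σδ_i = 10.16 mm.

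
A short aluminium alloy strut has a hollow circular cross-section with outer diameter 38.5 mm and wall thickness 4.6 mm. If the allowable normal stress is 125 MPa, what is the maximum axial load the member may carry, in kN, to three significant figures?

61.2 kN

A = 489.9 mm².
P_max = σ_allow · A = 125 · 489.9 = 61240 N = 61.24 kN.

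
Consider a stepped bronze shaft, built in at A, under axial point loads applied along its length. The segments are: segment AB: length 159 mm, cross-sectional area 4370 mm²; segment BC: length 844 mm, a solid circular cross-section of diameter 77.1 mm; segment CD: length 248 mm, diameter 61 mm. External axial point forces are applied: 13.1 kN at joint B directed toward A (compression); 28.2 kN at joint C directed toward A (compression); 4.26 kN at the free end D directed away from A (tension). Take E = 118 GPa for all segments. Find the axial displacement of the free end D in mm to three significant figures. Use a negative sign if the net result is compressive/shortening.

Internal axial forces (sectioning from the free end, tension +): N_CD = 4.26 kN, N_BC = -23.94 kN, N_AB = -37.04 kN.
A_BC = 4669 mm².
A_CD = 2922 mm².
δ_AB = -37040·159/(4370·118000) = -0.01142 mm
δ_BC = -23940·844/(4669·118000) = -0.03668 mm
δ_CD = 4260·248/(2922·118000) = 0.003064 mm
δ = Σδ_i = -0.04503 mm.

-0.0450 mm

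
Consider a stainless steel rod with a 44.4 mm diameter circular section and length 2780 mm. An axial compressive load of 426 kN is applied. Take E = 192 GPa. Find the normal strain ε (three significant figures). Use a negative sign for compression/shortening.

-0.00143

A = 1548 mm².
σ = N/A = -275.1 MPa; ε = σ/E = -275.1/192000 = -1.433e-03.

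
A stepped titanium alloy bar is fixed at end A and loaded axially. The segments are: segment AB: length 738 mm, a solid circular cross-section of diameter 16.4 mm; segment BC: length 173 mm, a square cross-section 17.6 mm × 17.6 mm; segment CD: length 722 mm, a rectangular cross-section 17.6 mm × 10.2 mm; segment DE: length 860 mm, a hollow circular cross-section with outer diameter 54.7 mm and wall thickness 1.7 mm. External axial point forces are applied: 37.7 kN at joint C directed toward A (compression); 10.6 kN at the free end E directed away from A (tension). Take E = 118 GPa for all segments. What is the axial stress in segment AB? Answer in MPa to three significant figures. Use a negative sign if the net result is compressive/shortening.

Internal axial forces (sectioning from the free end, tension +): N_DE = 10.6 kN, N_CD = 10.6 kN, N_BC = -27.1 kN, N_AB = -27.1 kN.
A_AB = 211.2 mm².
σ_AB = N_AB/A_AB = -27100/211.2 = -128.3 MPa.

-128 MPa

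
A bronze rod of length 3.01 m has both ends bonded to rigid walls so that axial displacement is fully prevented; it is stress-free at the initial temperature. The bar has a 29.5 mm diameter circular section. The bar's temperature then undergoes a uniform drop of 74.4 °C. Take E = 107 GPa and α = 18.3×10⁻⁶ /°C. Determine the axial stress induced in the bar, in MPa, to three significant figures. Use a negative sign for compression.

146 MPa

Free thermal expansion αLΔT = 18.3e-6 · 3010 · -74.4 = -4.098 mm.
The walls impose strain ε = −(-4.098)/3010 = 1.3615e-03; σ = Eε = 107000 · 1.3615e-03 = 145.7 MPa.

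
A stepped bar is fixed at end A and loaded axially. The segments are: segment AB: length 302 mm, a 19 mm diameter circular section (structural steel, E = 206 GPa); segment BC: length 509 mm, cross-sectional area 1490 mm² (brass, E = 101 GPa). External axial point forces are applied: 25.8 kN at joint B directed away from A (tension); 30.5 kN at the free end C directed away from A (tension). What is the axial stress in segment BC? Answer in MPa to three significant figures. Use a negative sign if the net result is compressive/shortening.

20.5 MPa

Internal axial forces (sectioning from the free end, tension +): N_BC = 30.5 kN, N_AB = 56.3 kN.
σ_BC = N_BC/A_BC = 30500/1490 = 20.47 MPa.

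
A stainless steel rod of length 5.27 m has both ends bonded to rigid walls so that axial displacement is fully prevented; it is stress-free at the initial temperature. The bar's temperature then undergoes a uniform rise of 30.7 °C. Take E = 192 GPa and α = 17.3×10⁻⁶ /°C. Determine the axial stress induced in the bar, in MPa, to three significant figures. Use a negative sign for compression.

-102 MPa

Free thermal expansion αLΔT = 17.3e-6 · 5270 · 30.7 = 2.799 mm.
The walls impose strain ε = −(2.799)/5270 = -5.3111e-04; σ = Eε = 192000 · -5.3111e-04 = -102 MPa.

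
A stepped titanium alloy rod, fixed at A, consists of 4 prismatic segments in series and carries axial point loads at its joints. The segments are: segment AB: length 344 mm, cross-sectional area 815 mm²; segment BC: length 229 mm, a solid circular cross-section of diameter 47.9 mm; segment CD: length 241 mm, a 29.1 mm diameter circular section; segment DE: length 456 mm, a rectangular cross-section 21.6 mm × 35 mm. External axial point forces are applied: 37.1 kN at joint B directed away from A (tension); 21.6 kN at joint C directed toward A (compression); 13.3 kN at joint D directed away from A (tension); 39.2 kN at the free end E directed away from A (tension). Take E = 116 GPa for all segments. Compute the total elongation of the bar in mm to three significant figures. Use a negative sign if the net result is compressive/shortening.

Internal axial forces (sectioning from the free end, tension +): N_DE = 39.2 kN, N_CD = 52.5 kN, N_BC = 30.9 kN, N_AB = 68 kN.
A_BC = 1802 mm².
A_CD = 665.1 mm².
A_DE = 756 mm².
δ_AB = 68000·344/(815·116000) = 0.2474 mm
δ_BC = 30900·229/(1802·116000) = 0.03385 mm
δ_CD = 52500·241/(665.1·116000) = 0.164 mm
δ_DE = 39200·456/(756·116000) = 0.2038 mm
δ = Σδ_i = 0.6491 mm.

0.649 mm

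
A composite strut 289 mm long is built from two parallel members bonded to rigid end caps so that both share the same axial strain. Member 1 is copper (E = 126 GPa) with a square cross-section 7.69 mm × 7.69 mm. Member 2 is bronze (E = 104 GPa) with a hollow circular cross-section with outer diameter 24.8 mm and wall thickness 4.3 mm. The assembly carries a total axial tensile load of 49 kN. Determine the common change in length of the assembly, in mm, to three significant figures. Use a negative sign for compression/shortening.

A_1 = 59.14 mm².
A_2 = 276.9 mm².
Equal strain + equilibrium ⇒ each member carries load in proportion to AE: A₁E₁ = 7451000 N, A₂E₂ = 28800000 N, ΣAE = 36250000 N.
δ = PL/ΣAE = 49000·289/36250000 = 0.3906 mm.

0.391 mm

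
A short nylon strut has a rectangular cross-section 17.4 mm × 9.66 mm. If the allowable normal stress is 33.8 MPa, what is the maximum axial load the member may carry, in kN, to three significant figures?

A = 168.1 mm².
P_max = σ_allow · A = 33.8 · 168.1 = 5681 N = 5.681 kN.

5.68 kN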